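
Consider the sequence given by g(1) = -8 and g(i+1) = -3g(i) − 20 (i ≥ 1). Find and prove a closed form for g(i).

Claim: g(i) = (-3)^i − 5.

Base case: g(1) = -8, and (-3)^1 − 5 = -3 − 5 = -8.
Assume g(k) = (-3)^k − 5 for some k ≥ 1.
Then g(k+1) = -3g(k) − 20 = -3·((-3)^k − 5) − 20 = -3·(-3)^k + 15 − 20 = (-3)^{k+1} − 5.
Hence g(i) = (-3)^i − 5 for every i ≥ 1, by induction.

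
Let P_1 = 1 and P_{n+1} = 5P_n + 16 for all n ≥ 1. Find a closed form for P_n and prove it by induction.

Claim: P_n = 5^n − 4.

Base case: P_1 = 1, and 5^1 − 4 = 5 − 4 = 1.
Assume P_m = 5^m − 4 for some m ≥ 1.
Then P_{m+1} = 5P_m + 16 = 5·(5^m − 4) + 16 = 5^{m+1} − 20 + 16 = 5^{m+1} − 4.
This completes the inductive step, so P_n = 5^n − 4 for all n ≥ 1.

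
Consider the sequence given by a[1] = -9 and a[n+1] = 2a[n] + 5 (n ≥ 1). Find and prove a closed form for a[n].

Claim: a[n] = -2^{n+1} − 5.

Base case: a[1] = -9, and -2^{1+1} − 5 = -4 − 5 = -9.
Assume a[m] = -2^{m+1} − 5 for some m ≥ 1.
Then a[m+1] = 2a[m] + 5 = 2·(-2^{m+1} − 5) + 5 = -2^{m+2} − 10 + 5 = -2^{m+2} − 5.
By induction, a[n] = -2^{n+1} − 5 for all n ≥ 1.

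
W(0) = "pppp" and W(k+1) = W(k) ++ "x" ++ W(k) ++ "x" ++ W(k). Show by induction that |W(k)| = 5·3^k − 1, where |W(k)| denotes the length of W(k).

Base case: |W(0)| = 4, and 5·3^0 − 1 = 4.
Assume |W(m)| = 5·3^m − 1.
Then |W(m+1)| = 3|W(m)| + 2 = 3(5·3^m − 1) + 2 = 5·3^{m+1} − 3 + 2 = 5·3^{m+1} − 1.
Hence |W(k)| = 5·3^k − 1 for every k ≥ 0, by induction.

|W(k)| = 5·3^k − 1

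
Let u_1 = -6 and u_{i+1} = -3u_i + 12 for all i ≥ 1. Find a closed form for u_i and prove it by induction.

Claim: u_i = 3·(-3)^i + 3.

Base case: u_1 = -6, and 3·(-3)^1 + 3 = -9 + 3 = -6.
Assume u_m = 3·(-3)^m + 3 for some m ≥ 1.
Then u_{m+1} = -3u_m + 12 = -3·(3·(-3)^m + 3) + 12 = -9·(-3)^m − 9 + 12 = 3·(-3)^{m+1} + 3.
This completes the inductive step, so u_i = 3·(-3)^i + 3 for all i ≥ 1.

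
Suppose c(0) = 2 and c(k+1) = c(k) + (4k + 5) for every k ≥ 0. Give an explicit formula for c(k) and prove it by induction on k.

Claim: c(k) = 2k^2 + 3k + 2.

Base case: c(0) = 2, and 2·0^2 + 3·0 + 2 = 2.
Assume c(m) = 2m^2 + 3m + 2.
Then c(m+1) = c(m) + (4m + 5) = (2m^2 + 3m + 2) + (4m + 5) = 2m^2 + 7m + 7,
and 2·(m+1)^2 + 3·(m+1) + 2 = 2m^2 + 7m + 7.
By induction, c(k) = 2k^2 + 3k + 2 for all k ≥ 0.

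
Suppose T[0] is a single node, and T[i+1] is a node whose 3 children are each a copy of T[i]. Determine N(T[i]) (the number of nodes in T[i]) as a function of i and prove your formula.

Claim: N(T[i]) = (3^{i+1} − 1)/2.

Base case: N(T[0]) = 1, and (3^{0+1} − 1)/2 = 1.
Assume N(T[r]) = (3^{r+1} − 1)/2.
Then N(T[r+1]) = 1 + 3N(T[r]) = 1 + 3·(3^{r+1} − 1)/2 = 1 + (3^{r+2} − 3)/2 = (2 + 3^{r+2} − 3)/2 = (3^{r+2} − 1)/2.
Hence N(T[i]) = (3^{i+1} − 1)/2 for every i ≥ 0, by induction.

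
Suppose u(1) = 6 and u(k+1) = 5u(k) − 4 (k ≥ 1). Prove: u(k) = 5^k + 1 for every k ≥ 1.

Base case: u(1) = 6, and 5^1 + 1 = 5 + 1 = 6.
Assume u(j) = 5^j + 1 for some j ≥ 1.
Then u(j+1) = 5u(j) − 4 = 5·(5^j + 1) − 4 = 5^{j+1} + 5 − 4 = 5^{j+1} + 1.
This completes the inductive step, so u(k) = 5^k + 1 for all k ≥ 1.

u(k) = 5^k + 1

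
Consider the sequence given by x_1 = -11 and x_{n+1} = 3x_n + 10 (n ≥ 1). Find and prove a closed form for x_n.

Claim: x_n = -2·3^n − 5.

Base case: x_1 = -11, and -2·3^1 − 5 = -6 − 5 = -11.
Assume x_m = -2·3^m − 5 for some m ≥ 1.
Then x_{m+1} = 3x_m + 10 = 3·(-2·3^m − 5) + 10 = -6·3^m − 15 + 10 = -2·3^{m+1} − 5.
By induction, x_n = -2·3^n − 5 for all n ≥ 1.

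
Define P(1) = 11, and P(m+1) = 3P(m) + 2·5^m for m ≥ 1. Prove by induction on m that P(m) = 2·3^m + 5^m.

Base case: P(1) = 11, and 2·3^1 + 5^1 = 6 + 5 = 11.
Assume P(j) = 2·3^j + 5^j for some j ≥ 1.
Then P(j+1) = 3P(j) + 2·5^j = 3·(2·3^j + 5^j) + 2·5^j = 2·3^{j+1} + 3·5^j + 2·5^j = 2·3^{j+1} + 5·5^j = 2·3^{j+1} + 5^{j+1}.
Hence P(m) = 2·3^m + 5^m for every m ≥ 1, by induction.

P(m) = 2·3^m + 5^m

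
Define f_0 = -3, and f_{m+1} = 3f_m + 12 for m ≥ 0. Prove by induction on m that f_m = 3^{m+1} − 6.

Base case: f_0 = -3, and 3^{0+1} − 6 = 3 − 6 = -3.
Assume f_k = 3^{k+1} − 6 for some k ≥ 0.
Then f_{k+1} = 3f_k + 12 = 3·(3^{k+1} − 6) + 12 = 3^{k+2} − 18 + 12 = 3^{k+2} − 6.
Hence f_m = 3^{m+1} − 6 for every m ≥ 0, by induction.

f_m = 3^{m+1} − 6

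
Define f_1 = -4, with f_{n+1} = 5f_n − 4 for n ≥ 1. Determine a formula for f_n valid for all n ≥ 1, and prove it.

Claim: f_n = -5^n + 1.

Base case: f_1 = -4, and -5^1 + 1 = -5 + 1 = -4.
Assume f_k = -5^k + 1 for some k ≥ 1.
Then f_{k+1} = 5f_k − 4 = 5·(-5^k + 1) − 4 = -5^{k+1} + 5 − 4 = -5^{k+1} + 1.
Hence f_n = -5^n + 1 for every n ≥ 1, by induction.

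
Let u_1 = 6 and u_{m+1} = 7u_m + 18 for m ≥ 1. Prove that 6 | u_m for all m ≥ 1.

Base case: u_1 = 6 = 6·1, so 6 | u_1.
Assume 6 | u_j, so u_j = 6t for some integer t.
Then u_{j+1} = 7u_j + 18 = 7·(6t) + 18 = 6(7t + 3), so 6 | u_{j+1}.
So the property holds for j+1, and by induction 6 | u_m for all m ≥ 1.

6 | u_m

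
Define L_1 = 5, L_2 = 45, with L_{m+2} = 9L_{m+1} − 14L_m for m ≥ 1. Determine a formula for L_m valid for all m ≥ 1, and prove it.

Claim: L_m = 7^m − 2^m.

Base cases: L_1 = 5 and 7^1 − 2^1 = 5; L_2 = 45 and 7^2 − 2^2 = 45.
Assume L_i = 7^i − 2^i for all 1 ≤ i ≤ j, where j ≥ 2.
Then L_{j+1} = 9L_j − 14L_{j−1} = 9·(7^j − 2^j) − 14·(7^{j−1} − 2^{j−1}) = (9·7 − 14)7^{j−1} − (9·2 − 14)2^{j−1} = 49·7^{j−1} − 4·2^{j−1} = 7^{j+1} − 2^{j+1}.
This completes the inductive step, so L_m = 7^m − 2^m for all m ≥ 1.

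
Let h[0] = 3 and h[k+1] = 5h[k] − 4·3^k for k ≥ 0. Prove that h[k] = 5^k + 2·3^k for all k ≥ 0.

Base case: h[0] = 3, and 5^0 + 2·3^0 = 1 + 2 = 3.
Assume h[r] = 5^r + 2·3^r for some r ≥ 0.
Then h[r+1] = 5h[r] − 4·3^r = 5·(5^r + 2·3^r) − 4·3^r = 5^{r+1} + 10·3^r − 4·3^r = 5^{r+1} + 6·3^r = 5^{r+1} + 2·3^{r+1}.
This completes the inductive step, so h[k] = 5^k + 2·3^k for all k ≥ 0.

h[k] = 5^k + 2·3^k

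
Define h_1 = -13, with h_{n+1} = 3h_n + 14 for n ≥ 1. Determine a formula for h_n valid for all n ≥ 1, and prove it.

Claim: h_n = -2·3^n − 7.

Base case: h_1 = -13, and -2·3^1 − 7 = -6 − 7 = -13.
Assume h_r = -2·3^r − 7 for some r ≥ 1.
Then h_{r+1} = 3h_r + 14 = 3·(-2·3^r − 7) + 14 = -6·3^r − 21 + 14 = -2·3^{r+1} − 7.
Hence h_n = -2·3^n − 7 for every n ≥ 1, by induction.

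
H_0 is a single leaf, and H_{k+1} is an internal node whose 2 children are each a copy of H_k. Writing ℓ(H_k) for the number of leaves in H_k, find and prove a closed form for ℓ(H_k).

Claim: ℓ(H_k) = 2^k.

Base case: ℓ(H_0) = 1, and 2^0 = 1.
Assume ℓ(H_r) = 2^r.
Then ℓ(H_{r+1}) = 2·ℓ(H_r) = 2·2^r = 2^{r+1}.
By induction, ℓ(H_k) = 2^k for all k ≥ 0.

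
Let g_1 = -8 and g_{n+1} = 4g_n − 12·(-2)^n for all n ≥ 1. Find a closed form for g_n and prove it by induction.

Claim: g_n = -4^n + 2·(-2)^n.

Base case: g_1 = -8, and -4^1 + 2·(-2)^1 = -4 − 4 = -8.
Assume g_j = -4^j + 2·(-2)^j for some j ≥ 1.
Then g_{j+1} = 4g_j − 12·(-2)^j = 4·(-4^j + 2·(-2)^j) − 12·(-2)^j = -4^{j+1} + 8·(-2)^j − 12·(-2)^j = -4^{j+1} − 4·(-2)^j = -4^{j+1} + 2·(-2)^{j+1}.
By induction, g_n = -4^n + 2·(-2)^n for all n ≥ 1.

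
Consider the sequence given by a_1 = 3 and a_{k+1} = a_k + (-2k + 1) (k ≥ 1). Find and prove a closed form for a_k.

Claim: a_k = -k^2 + 2k + 2.

Base case: a_1 = 3, and -1^2 + 2·1 + 2 = 3.
Assume a_j = -j^2 + 2j + 2.
Then a_{j+1} = a_j + (-2j + 1) = (-j^2 + 2j + 2) + (-2j + 1) = -j^2 + 3,
and -(j+1)^2 + 2·(j+1) + 2 = -j^2 + 3.
By induction, a_k = -k^2 + 2k + 2 for all k ≥ 1.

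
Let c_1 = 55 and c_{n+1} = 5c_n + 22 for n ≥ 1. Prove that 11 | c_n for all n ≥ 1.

Base case: c_1 = 55 = 11·5, so 11 | c_1.
Assume 11 | c_m, so c_m = 11t for some integer t.
Then c_{m+1} = 5c_m + 22 = 5·(11t) + 22 = 11(5t + 2), so 11 | c_{m+1}.
Hence 11 | c_n for every n ≥ 1, by induction.

11 | c_n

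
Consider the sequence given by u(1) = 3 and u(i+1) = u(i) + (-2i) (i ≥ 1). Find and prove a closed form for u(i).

Claim: u(i) = -i^2 + i + 3.

Base case: u(1) = 3, and -1^2 + 1 + 3 = 3.
Assume u(m) = -m^2 + m + 3.
Then u(m+1) = u(m) + (-2m) = (-m^2 + m + 3) + (-2m) = -m^2 − m + 3,
and -(m+1)^2 + (m+1) + 3 = -m^2 − m + 3.
This completes the inductive step, so u(i) = -i^2 + i + 3 for all i ≥ 1.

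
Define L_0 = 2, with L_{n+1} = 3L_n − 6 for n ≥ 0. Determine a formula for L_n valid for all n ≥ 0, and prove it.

Claim: L_n = -3^n + 3.

Base case: L_0 = 2, and -3^0 + 3 = -1 + 3 = 2.
Assume L_m = -3^m + 3 for some m ≥ 0.
Then L_{m+1} = 3L_m − 6 = 3·(-3^m + 3) − 6 = -3^{m+1} + 9 − 6 = -3^{m+1} + 3.
Hence L_n = -3^n + 3 for every n ≥ 0, by induction.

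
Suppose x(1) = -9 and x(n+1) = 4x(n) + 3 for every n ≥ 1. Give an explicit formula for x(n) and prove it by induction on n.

Claim: x(n) = -2·4^n − 1.

Base case: x(1) = -9, and -2·4^1 − 1 = -8 − 1 = -9.
Assume x(r) = -2·4^r − 1 for some r ≥ 1.
Then x(r+1) = 4x(r) + 3 = 4·(-2·4^r − 1) + 3 = -8·4^r − 4 + 3 = -2·4^{r+1} − 1.
By induction, x(n) = -2·4^n − 1 for all n ≥ 1.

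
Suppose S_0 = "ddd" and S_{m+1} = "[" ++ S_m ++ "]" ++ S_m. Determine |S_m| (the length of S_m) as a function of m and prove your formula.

Claim: |S_m| = 5·2^m − 2.

Base case: |S_0| = 3, and 5·2^0 − 2 = 3.
Assume |S_r| = 5·2^r − 2.
Then |S_{r+1}| = 1 + |S_r| + 1 + |S_r| = 2|S_r| + 2 = 2(5·2^r − 2) + 2 = 5·2^{r+1} − 4 + 2 = 5·2^{r+1} − 2.
So the formula holds for r+1, and by induction |S_m| = 5·2^m − 2 for all m ≥ 0.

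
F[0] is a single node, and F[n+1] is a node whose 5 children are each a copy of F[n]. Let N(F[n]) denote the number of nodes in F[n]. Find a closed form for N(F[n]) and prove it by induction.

Claim: N(F[n]) = (5^{n+1} − 1)/4.

Base case: N(F[0]) = 1, and (5^{0+1} − 1)/4 = 1.
Assume N(F[r]) = (5^{r+1} − 1)/4.
Then N(F[r+1]) = 1 + 5N(F[r]) = 1 + 5·(5^{r+1} − 1)/4 = 1 + (5^{r+2} − 5)/4 = (4 + 5^{r+2} − 5)/4 = (5^{r+2} − 1)/4.
This completes the inductive step, so N(F[n]) = (5^{n+1} − 1)/4 for all n ≥ 0.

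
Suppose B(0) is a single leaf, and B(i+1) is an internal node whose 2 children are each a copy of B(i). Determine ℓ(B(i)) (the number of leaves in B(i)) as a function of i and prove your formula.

Claim: ℓ(B(i)) = 2^i.

Base case: ℓ(B(0)) = 1, and 2^0 = 1.
Assume ℓ(B(k)) = 2^k.
Then ℓ(B(k+1)) = 2·ℓ(B(k)) = 2·2^k = 2^{k+1}.
This completes the inductive step, so ℓ(B(i)) = 2^i for all i ≥ 0.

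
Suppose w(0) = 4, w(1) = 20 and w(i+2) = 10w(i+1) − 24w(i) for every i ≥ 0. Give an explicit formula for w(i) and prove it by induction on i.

Claim: w(i) = 2·4^i + 2·6^i.

Base cases: w(0) = 4 and 2·4^0 + 2·6^0 = 4; w(1) = 20 and 2·4^1 + 2·6^1 = 20.
Assume w(j) = 2·4^j + 2·6^j for all 0 ≤ j ≤ r, where r ≥ 1.
Then w(r+1) = 10w(r) − 24w(r−1) = 10·(2·4^r + 2·6^r) − 24·(2·4^{r−1} + 2·6^{r−1}) = 2·(10·4 − 24)4^{r−1} + 2·(10·6 − 24)6^{r−1} = 32·4^{r−1} + 72·6^{r−1} = 2·4^{r+1} + 2·6^{r+1}.
So the formula holds for r+1, and by strong induction w(i) = 2·4^i + 2·6^i for all i ≥ 0.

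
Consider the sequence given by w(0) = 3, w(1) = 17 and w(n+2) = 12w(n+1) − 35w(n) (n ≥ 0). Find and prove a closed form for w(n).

Claim: w(n) = 7^n + 2·5^n.

Base cases: w(0) = 3 and 7^0 + 2·5^0 = 3; w(1) = 17 and 7^1 + 2·5^1 = 17.
Assume w(j) = 7^j + 2·5^j for all 0 ≤ j ≤ k, where k ≥ 1.
Then w(k+1) = 12w(k) − 35w(k−1) = 12·(7^k + 2·5^k) − 35·(7^{k−1} + 2·5^{k−1}) = (12·7 − 35)7^{k−1} + 2·(12·5 − 35)5^{k−1} = 49·7^{k−1} + 50·5^{k−1} = 7^{k+1} + 2·5^{k+1}.
By strong induction, w(n) = 7^n + 2·5^n for all n ≥ 0.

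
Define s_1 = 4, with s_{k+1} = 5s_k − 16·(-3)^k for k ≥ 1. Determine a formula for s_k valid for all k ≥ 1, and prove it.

Claim: s_k = 2·5^k + 2·(-3)^k.

Base case: s_1 = 4, and 2·5^1 + 2·(-3)^1 = 10 − 6 = 4.
Assume s_m = 2·5^m + 2·(-3)^m for some m ≥ 1.
Then s_{m+1} = 5s_m − 16·(-3)^m = 5·(2·5^m + 2·(-3)^m) − 16·(-3)^m = 2·5^{m+1} + 10·(-3)^m − 16·(-3)^m = 2·5^{m+1} − 6·(-3)^m = 2·5^{m+1} + 2·(-3)^{m+1}.
So the formula holds for m+1, and by induction s_k = 2·5^k + 2·(-3)^k for all k ≥ 1.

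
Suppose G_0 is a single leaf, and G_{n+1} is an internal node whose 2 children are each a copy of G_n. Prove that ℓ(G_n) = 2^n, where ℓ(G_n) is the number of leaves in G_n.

Base case: ℓ(G_0) = 1, and 2^0 = 1.
Assume ℓ(G_m) = 2^m.
Then ℓ(G_{m+1}) = 2·ℓ(G_m) = 2·2^m = 2^{m+1}.
This completes the inductive step, so ℓ(G_n) = 2^n for all n ≥ 0.

ℓ(G_n) = 2^n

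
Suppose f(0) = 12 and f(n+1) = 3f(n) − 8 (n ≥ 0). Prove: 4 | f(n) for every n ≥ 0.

Base case: f(0) = 12 = 4·3, so 4 | f(0).
Assume 4 | f(j), so f(j) = 4t for some integer t.
Then f(j+1) = 3f(j) − 8 = 3·(4t) − 8 = 4(3t − 2), so 4 | f(j+1).
Hence 4 | f(n) for every n ≥ 0, by induction.

4 | f(n)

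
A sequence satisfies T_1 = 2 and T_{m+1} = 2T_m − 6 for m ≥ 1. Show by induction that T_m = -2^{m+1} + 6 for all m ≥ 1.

Base case: T_1 = 2, and -2^{1+1} + 6 = -4 + 6 = 2.
Assume T_k = -2^{k+1} + 6 for some k ≥ 1.
Then T_{k+1} = 2T_k − 6 = 2·(-2^{k+1} + 6) − 6 = -2^{k+2} + 12 − 6 = -2^{k+2} + 6.
This completes the inductive step, so T_m = -2^{m+1} + 6 for all m ≥ 1.

T_m = -2^{m+1} + 6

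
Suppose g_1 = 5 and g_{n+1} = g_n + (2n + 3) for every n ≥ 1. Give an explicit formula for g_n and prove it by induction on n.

Claim: g_n = n^2 + 2n + 2.

Base case: g_1 = 5, and 1^2 + 2·1 + 2 = 5.
Assume g_r = r^2 + 2r + 2.
Then g_{r+1} = g_r + (2r + 3) = (r^2 + 2r + 2) + (2r + 3) = r^2 + 4r + 5,
and (r+1)^2 + 2·(r+1) + 2 = r^2 + 4r + 5.
Hence g_n = n^2 + 2n + 2 for every n ≥ 1, by induction.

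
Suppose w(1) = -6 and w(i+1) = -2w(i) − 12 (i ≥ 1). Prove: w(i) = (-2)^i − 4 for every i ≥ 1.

Base case: w(1) = -6, and (-2)^1 − 4 = -2 − 4 = -6.
Assume w(j) = (-2)^j − 4 for some j ≥ 1.
Then w(j+1) = -2w(j) − 12 = -2·((-2)^j − 4) − 12 = -2·(-2)^j + 8 − 12 = (-2)^{j+1} − 4.
By induction, w(i) = (-2)^i − 4 for all i ≥ 1.

w(i) = (-2)^i − 4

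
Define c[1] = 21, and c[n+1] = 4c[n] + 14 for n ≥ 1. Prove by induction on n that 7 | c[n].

Base case: c[1] = 21 = 7·3, so 7 | c[1].
Assume 7 | c[m], so c[m] = 7t for some integer t.
Then c[m+1] = 4c[m] + 14 = 4·(7t) + 14 = 7(4t + 2), so 7 | c[m+1].
This completes the inductive step, so 7 | c[n] for all n ≥ 1.

7 | c[n]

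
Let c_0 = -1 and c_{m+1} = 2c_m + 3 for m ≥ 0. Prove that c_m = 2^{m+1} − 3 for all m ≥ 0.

Base case: c_0 = -1, and 2^{0+1} − 3 = 2 − 3 = -1.
Assume c_j = 2^{j+1} − 3 for some j ≥ 0.
Then c_{j+1} = 2c_j + 3 = 2·(2^{j+1} − 3) + 3 = 2^{j+2} − 6 + 3 = 2^{j+2} − 3.
This completes the inductive step, so c_m = 2^{m+1} − 3 for all m ≥ 0.

c_m = 2^{m+1} − 3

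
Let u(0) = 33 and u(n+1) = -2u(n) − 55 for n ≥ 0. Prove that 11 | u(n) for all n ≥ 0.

Base case: u(0) = 33 = 11·3, so 11 | u(0).
Assume 11 | u(k), so u(k) = 11t for some integer t.
Then u(k+1) = -2u(k) − 55 = -2·(11t) − 55 = 11(-2t − 5), so 11 | u(k+1).
So the property holds for k+1, and by induction 11 | u(n) for all n ≥ 0.

11 | u(n)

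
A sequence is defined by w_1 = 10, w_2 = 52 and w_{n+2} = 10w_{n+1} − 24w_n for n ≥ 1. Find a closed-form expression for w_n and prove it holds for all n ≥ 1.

Claim: w_n = 6^n + 4^n.

Base cases: w_1 = 10 and 6^1 + 4^1 = 10; w_2 = 52 and 6^2 + 4^2 = 52.
Assume w_j = 6^j + 4^j for all 1 ≤ j ≤ r, where r ≥ 2.
Then w_{r+1} = 10w_r − 24w_{r−1} = 10·(6^r + 4^r) − 24·(6^{r−1} + 4^{r−1}) = (10·6 − 24)6^{r−1} + (10·4 − 24)4^{r−1} = 36·6^{r−1} + 16·4^{r−1} = 6^{r+1} + 4^{r+1}.
Hence w_n = 6^n + 4^n for every n ≥ 1, by strong induction.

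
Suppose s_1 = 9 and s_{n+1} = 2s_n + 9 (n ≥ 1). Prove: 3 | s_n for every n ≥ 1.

Base case: s_1 = 9 = 3·3, so 3 | s_1.
Assume 3 | s_j, so s_j = 3t for some integer t.
Then s_{j+1} = 2s_j + 9 = 2·(3t) + 9 = 3(2t + 3), so 3 | s_{j+1}.
So the property holds for j+1, and by induction 3 | s_n for all n ≥ 1.

3 | s_n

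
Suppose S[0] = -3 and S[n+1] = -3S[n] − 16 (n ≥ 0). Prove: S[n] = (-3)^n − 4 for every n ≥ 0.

Base case: S[0] = -3, and (-3)^0 − 4 = 1 − 4 = -3.
Assume S[j] = (-3)^j − 4 for some j ≥ 0.
Then S[j+1] = -3S[j] − 16 = -3·((-3)^j − 4) − 16 = -3·(-3)^j + 12 − 16 = (-3)^{j+1} − 4.
By induction, S[n] = (-3)^n − 4 for all n ≥ 0.

S[n] = (-3)^n − 4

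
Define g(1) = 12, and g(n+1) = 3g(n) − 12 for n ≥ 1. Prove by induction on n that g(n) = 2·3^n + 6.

Base case: g(1) = 12, and 2·3^1 + 6 = 6 + 6 = 12.
Assume g(r) = 2·3^r + 6 for some r ≥ 1.
Then g(r+1) = 3g(r) − 12 = 3·(2·3^r + 6) − 12 = 6·3^r + 18 − 12 = 2·3^{r+1} + 6.
Hence g(n) = 2·3^n + 6 for every n ≥ 1, by induction.

g(n) = 2·3^n + 6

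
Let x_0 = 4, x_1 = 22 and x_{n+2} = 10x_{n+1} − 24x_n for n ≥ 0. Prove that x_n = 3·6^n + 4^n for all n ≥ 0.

Base cases: x_0 = 4 and 3·6^0 + 4^0 = 4; x_1 = 22 and 3·6^1 + 4^1 = 22.
Assume x_i = 3·6^i + 4^i for all 0 ≤ i ≤ j, where j ≥ 1.
Then x_{j+1} = 10x_j − 24x_{j−1} = 10·(3·6^j + 4^j) − 24·(3·6^{j−1} + 4^{j−1}) = 3·(10·6 − 24)6^{j−1} + (10·4 − 24)4^{j−1} = 108·6^{j−1} + 16·4^{j−1} = 3·6^{j+1} + 4^{j+1}.
Hence x_n = 3·6^n + 4^n for every n ≥ 0, by strong induction.

x_n = 3·6^n + 4^n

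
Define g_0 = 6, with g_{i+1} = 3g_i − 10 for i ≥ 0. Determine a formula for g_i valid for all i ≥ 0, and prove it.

Claim: g_i = 3^i + 5.

Base case: g_0 = 6, and 3^0 + 5 = 1 + 5 = 6.
Assume g_j = 3^j + 5 for some j ≥ 0.
Then g_{j+1} = 3g_j − 10 = 3·(3^j + 5) − 10 = 3^{j+1} + 15 − 10 = 3^{j+1} + 5.
By induction, g_i = 3^i + 5 for all i ≥ 0.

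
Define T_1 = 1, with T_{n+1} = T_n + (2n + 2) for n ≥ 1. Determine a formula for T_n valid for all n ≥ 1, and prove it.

Claim: T_n = n^2 + n − 1.

Base case: T_1 = 1, and 1^2 + 1 − 1 = 1.
Assume T_k = k^2 + k − 1.
Then T_{k+1} = T_k + (2k + 2) = (k^2 + k − 1) + (2k + 2) = k^2 + 3k + 1,
and (k+1)^2 + (k+1) − 1 = k^2 + 3k + 1.
By induction, T_n = n^2 + n − 1 for all n ≥ 1.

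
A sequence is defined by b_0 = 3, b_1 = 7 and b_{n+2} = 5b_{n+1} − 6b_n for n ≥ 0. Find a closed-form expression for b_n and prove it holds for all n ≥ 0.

Claim: b_n = 2·2^n + 3^n.

Base cases: b_0 = 3 and 2·2^0 + 3^0 = 3; b_1 = 7 and 2·2^1 + 3^1 = 7.
Assume b_j = 2·2^j + 3^j for all 0 ≤ j ≤ r, where r ≥ 1.
Then b_{r+1} = 5b_r − 6b_{r−1} = 5·(2·2^r + 3^r) − 6·(2·2^{r−1} + 3^{r−1}) = 2·(5·2 − 6)2^{r−1} + (5·3 − 6)3^{r−1} = 8·2^{r−1} + 9·3^{r−1} = 2·2^{r+1} + 3^{r+1}.
Hence b_n = 2·2^n + 3^n for every n ≥ 0, by strong induction.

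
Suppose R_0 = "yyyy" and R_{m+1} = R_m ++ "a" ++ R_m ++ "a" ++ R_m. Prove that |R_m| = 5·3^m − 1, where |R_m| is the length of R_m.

Base case: |R_0| = 4, and 5·3^0 − 1 = 4.
Assume |R_r| = 5·3^r − 1.
Then |R_{r+1}| = 3|R_r| + 2 = 3(5·3^r − 1) + 2 = 5·3^{r+1} − 3 + 2 = 5·3^{r+1} − 1.
So the formula holds for r+1, and by induction |R_m| = 5·3^m − 1 for all m ≥ 0.

|R_m| = 5·3^m − 1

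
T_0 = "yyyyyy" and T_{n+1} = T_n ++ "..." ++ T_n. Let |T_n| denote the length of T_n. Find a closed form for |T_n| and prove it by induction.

Claim: |T_n| = 9·2^n − 3.

Base case: |T_0| = 6, and 9·2^0 − 3 = 6.
Assume |T_k| = 9·2^k − 3.
Then |T_{k+1}| = |T_k| + 3 + |T_k| = 2|T_k| + 3 = 2(9·2^k − 3) + 3 = 9·2^{k+1} − 6 + 3 = 9·2^{k+1} − 3.
This completes the inductive step, so |T_n| = 9·2^n − 3 for all n ≥ 0.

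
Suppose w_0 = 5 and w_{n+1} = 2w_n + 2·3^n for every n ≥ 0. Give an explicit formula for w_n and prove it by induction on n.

Claim: w_n = 3·2^n + 2·3^n.

Base case: w_0 = 5, and 3·2^0 + 2·3^0 = 3 + 2 = 5.
Assume w_k = 3·2^k + 2·3^k for some k ≥ 0.
Then w_{k+1} = 2w_k + 2·3^k = 2·(3·2^k + 2·3^k) + 2·3^k = 3·2^{k+1} + 4·3^k + 2·3^k = 3·2^{k+1} + 6·3^k = 3·2^{k+1} + 2·3^{k+1}.
This completes the inductive step, so w_n = 3·2^n + 2·3^n for all n ≥ 0.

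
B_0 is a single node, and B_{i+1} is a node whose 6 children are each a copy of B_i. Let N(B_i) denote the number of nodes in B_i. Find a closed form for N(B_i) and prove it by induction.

Claim: N(B_i) = (6^{i+1} − 1)/5.

Base case: N(B_0) = 1, and (6^{0+1} − 1)/5 = 1.
Assume N(B_k) = (6^{k+1} − 1)/5.
Then N(B_{k+1}) = 1 + 6N(B_k) = 1 + 6·(6^{k+1} − 1)/5 = 1 + (6^{k+2} − 6)/5 = (5 + 6^{k+2} − 6)/5 = (6^{k+2} − 1)/5.
This completes the inductive step, so N(B_i) = (6^{i+1} − 1)/5 for all i ≥ 0.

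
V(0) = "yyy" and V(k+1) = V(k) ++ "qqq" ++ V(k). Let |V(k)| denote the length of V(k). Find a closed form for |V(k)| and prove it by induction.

Claim: |V(k)| = 6·2^k − 3.

Base case: |V(0)| = 3, and 6·2^0 − 3 = 3.
Assume |V(m)| = 6·2^m − 3.
Then |V(m+1)| = |V(m)| + 3 + |V(m)| = 2|V(m)| + 3 = 2(6·2^m − 3) + 3 = 6·2^{m+1} − 6 + 3 = 6·2^{m+1} − 3.
This completes the inductive step, so |V(k)| = 6·2^k − 3 for all k ≥ 0.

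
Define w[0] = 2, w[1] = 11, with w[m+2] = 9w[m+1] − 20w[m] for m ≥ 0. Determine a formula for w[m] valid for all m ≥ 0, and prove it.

Claim: w[m] = 3·5^m − 4^m.

Base cases: w[0] = 2 and 3·5^0 − 4^0 = 2; w[1] = 11 and 3·5^1 − 4^1 = 11.
Assume w[j] = 3·5^j − 4^j for all 0 ≤ j ≤ k, where k ≥ 1.
Then w[k+1] = 9w[k] − 20w[k−1] = 9·(3·5^k − 4^k) − 20·(3·5^{k−1} − 4^{k−1}) = 3·(9·5 − 20)5^{k−1} − (9·4 − 20)4^{k−1} = 75·5^{k−1} − 16·4^{k−1} = 3·5^{k+1} − 4^{k+1}.
By strong induction, w[m] = 3·5^m − 4^m for all m ≥ 0.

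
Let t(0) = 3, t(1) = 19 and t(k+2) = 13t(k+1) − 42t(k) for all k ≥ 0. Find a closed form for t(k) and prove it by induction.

Claim: t(k) = 2·6^k + 7^k.

Base cases: t(0) = 3 and 2·6^0 + 7^0 = 3; t(1) = 19 and 2·6^1 + 7^1 = 19.
Assume t(j) = 2·6^j + 7^j for all 0 ≤ j ≤ m, where m ≥ 1.
Then t(m+1) = 13t(m) − 42t(m−1) = 13·(2·6^m + 7^m) − 42·(2·6^{m−1} + 7^{m−1}) = 2·(13·6 − 42)6^{m−1} + (13·7 − 42)7^{m−1} = 72·6^{m−1} + 49·7^{m−1} = 2·6^{m+1} + 7^{m+1}.
This completes the inductive step, so t(k) = 2·6^k + 7^k for all k ≥ 0.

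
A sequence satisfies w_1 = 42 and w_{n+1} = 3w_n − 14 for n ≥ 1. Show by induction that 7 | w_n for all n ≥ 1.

Base case: w_1 = 42 = 7·6, so 7 | w_1.
Assume 7 | w_j, so w_j = 7t for some integer t.
Then w_{j+1} = 3w_j − 14 = 3·(7t) − 14 = 7(3t − 2), so 7 | w_{j+1}.
By induction, 7 | w_n for all n ≥ 1.

7 | w_n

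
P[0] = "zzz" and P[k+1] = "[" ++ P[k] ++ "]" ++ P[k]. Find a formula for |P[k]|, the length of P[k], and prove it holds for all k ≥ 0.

Claim: |P[k]| = 5·2^k − 2.

Base case: |P[0]| = 3, and 5·2^0 − 2 = 3.
Assume |P[m]| = 5·2^m − 2.
Then |P[m+1]| = 1 + |P[m]| + 1 + |P[m]| = 2|P[m]| + 2 = 2(5·2^m − 2) + 2 = 5·2^{m+1} − 4 + 2 = 5·2^{m+1} − 2.
So the formula holds for m+1, and by induction |P[k]| = 5·2^k − 2 for all k ≥ 0.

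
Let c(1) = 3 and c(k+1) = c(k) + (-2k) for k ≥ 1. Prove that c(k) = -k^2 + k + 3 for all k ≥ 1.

Base case: c(1) = 3, and -1^2 + 1 + 3 = 3.
Assume c(j) = -j^2 + j + 3.
Then c(j+1) = c(j) + (-2j) = (-j^2 + j + 3) + (-2j) = -j^2 − j + 3,
and -(j+1)^2 + (j+1) + 3 = -j^2 − j + 3.
This completes the inductive step, so c(k) = -k^2 + k + 3 for all k ≥ 1.

c(k) = -k^2 + k + 3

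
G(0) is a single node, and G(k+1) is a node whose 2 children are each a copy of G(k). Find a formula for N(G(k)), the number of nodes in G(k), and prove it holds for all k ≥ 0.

Claim: N(G(k)) = 2^{k+1} − 1.

Base case: N(G(0)) = 1, and 2^{0+1} − 1 = 1.
Assume N(G(r)) = 2^{r+1} − 1.
Then N(G(r+1)) = 1 + 2N(G(r)) = 1 + 2(2^{r+1} − 1) = 2^{r+2} − 2 + 1 = 2^{r+2} − 1.
This completes the inductive step, so N(G(k)) = 2^{k+1} − 1 for all k ≥ 0.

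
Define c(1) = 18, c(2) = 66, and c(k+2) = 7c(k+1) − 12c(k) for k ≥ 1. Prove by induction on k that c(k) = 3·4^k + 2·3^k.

Base cases: c(1) = 18 and 3·4^1 + 2·3^1 = 18; c(2) = 66 and 3·4^2 + 2·3^2 = 66.
Assume c(j) = 3·4^j + 2·3^j for all 1 ≤ j ≤ r, where r ≥ 2.
Then c(r+1) = 7c(r) − 12c(r−1) = 7·(3·4^r + 2·3^r) − 12·(3·4^{r−1} + 2·3^{r−1}) = 3·(7·4 − 12)4^{r−1} + 2·(7·3 − 12)3^{r−1} = 48·4^{r−1} + 18·3^{r−1} = 3·4^{r+1} + 2·3^{r+1}.
By strong induction, c(k) = 3·4^k + 2·3^k for all k ≥ 1.

c(k) = 3·4^k + 2·3^k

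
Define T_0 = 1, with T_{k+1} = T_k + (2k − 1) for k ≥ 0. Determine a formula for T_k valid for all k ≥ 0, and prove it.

Claim: T_k = k^2 − 2k + 1.

Base case: T_0 = 1, and 0^2 − 2·0 + 1 = 1.
Assume T_r = r^2 − 2r + 1.
Then T_{r+1} = T_r + (2r − 1) = (r^2 − 2r + 1) + (2r − 1) = r^2,
and (r+1)^2 − 2·(r+1) + 1 = r^2.
Hence T_k = k^2 − 2k + 1 for every k ≥ 0, by induction.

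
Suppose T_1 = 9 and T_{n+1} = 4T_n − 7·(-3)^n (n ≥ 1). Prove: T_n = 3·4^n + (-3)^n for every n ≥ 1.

Base case: T_1 = 9, and 3·4^1 + (-3)^1 = 12 − 3 = 9.
Assume T_k = 3·4^k + (-3)^k for some k ≥ 1.
Then T_{k+1} = 4T_k − 7·(-3)^k = 4·(3·4^k + (-3)^k) − 7·(-3)^k = 3·4^{k+1} + 4·(-3)^k − 7·(-3)^k = 3·4^{k+1} − 3·(-3)^k = 3·4^{k+1} + (-3)^{k+1}.
Hence T_n = 3·4^n + (-3)^n for every n ≥ 1, by induction.

T_n = 3·4^n + (-3)^n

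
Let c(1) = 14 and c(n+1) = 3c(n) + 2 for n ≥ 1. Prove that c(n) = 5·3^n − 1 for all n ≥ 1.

Base case: c(1) = 14, and 5·3^1 − 1 = 15 − 1 = 14.
Assume c(k) = 5·3^k − 1 for some k ≥ 1.
Then c(k+1) = 3c(k) + 2 = 3·(5·3^k − 1) + 2 = 15·3^k − 3 + 2 = 5·3^{k+1} − 1.
So the formula holds for k+1, and by induction c(n) = 5·3^n − 1 for all n ≥ 1.

c(n) = 5·3^n − 1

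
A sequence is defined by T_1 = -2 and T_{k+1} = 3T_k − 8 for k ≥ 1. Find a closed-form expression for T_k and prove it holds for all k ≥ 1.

Claim: T_k = -2·3^k + 4.

Base case: T_1 = -2, and -2·3^1 + 4 = -6 + 4 = -2.
Assume T_j = -2·3^j + 4 for some j ≥ 1.
Then T_{j+1} = 3T_j − 8 = 3·(-2·3^j + 4) − 8 = -6·3^j + 12 − 8 = -2·3^{j+1} + 4.
So the formula holds for j+1, and by induction T_k = -2·3^k + 4 for all k ≥ 1.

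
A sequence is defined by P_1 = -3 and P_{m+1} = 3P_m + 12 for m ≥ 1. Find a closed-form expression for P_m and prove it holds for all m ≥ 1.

Claim: P_m = 3^m − 6.

Base case: P_1 = -3, and 3^1 − 6 = 3 − 6 = -3.
Assume P_r = 3^r − 6 for some r ≥ 1.
Then P_{r+1} = 3P_r + 12 = 3·(3^r − 6) + 12 = 3^{r+1} − 18 + 12 = 3^{r+1} − 6.
This completes the inductive step, so P_m = 3^m − 6 for all m ≥ 1.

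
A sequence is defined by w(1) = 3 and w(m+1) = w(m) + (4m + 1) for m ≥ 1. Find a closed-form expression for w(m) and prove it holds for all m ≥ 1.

Claim: w(m) = 2m^2 − m + 2.

Base case: w(1) = 3, and 2·1^2 − 1 + 2 = 3.
Assume w(k) = 2k^2 − k + 2.
Then w(k+1) = w(k) + (4k + 1) = (2k^2 − k + 2) + (4k + 1) = 2k^2 + 3k + 3,
and 2·(k+1)^2 − (k+1) + 2 = 2k^2 + 3k + 3.
By induction, w(m) = 2m^2 − m + 2 for all m ≥ 1.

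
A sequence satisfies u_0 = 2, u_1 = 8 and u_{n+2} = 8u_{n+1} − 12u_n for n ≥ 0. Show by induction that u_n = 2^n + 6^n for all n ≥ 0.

Base cases: u_0 = 2 and 2^0 + 6^0 = 2; u_1 = 8 and 2^1 + 6^1 = 8.
Assume u_j = 2^j + 6^j for all 0 ≤ j ≤ k, where k ≥ 1.
Then u_{k+1} = 8u_k − 12u_{k−1} = 8·(2^k + 6^k) − 12·(2^{k−1} + 6^{k−1}) = (8·2 − 12)2^{k−1} + (8·6 − 12)6^{k−1} = 4·2^{k−1} + 36·6^{k−1} = 2^{k+1} + 6^{k+1}.
So the formula holds for k+1, and by strong induction u_n = 2^n + 6^n for all n ≥ 0.

u_n = 2^n + 6^n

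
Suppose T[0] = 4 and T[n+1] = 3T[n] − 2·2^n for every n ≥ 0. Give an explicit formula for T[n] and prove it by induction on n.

Claim: T[n] = 2·3^n + 2·2^n.

Base case: T[0] = 4, and 2·3^0 + 2·2^0 = 2 + 2 = 4.
Assume T[k] = 2·3^k + 2·2^k for some k ≥ 0.
Then T[k+1] = 3T[k] − 2·2^k = 3·(2·3^k + 2·2^k) − 2·2^k = 2·3^{k+1} + 6·2^k − 2·2^k = 2·3^{k+1} + 4·2^k = 2·3^{k+1} + 2·2^{k+1}.
By induction, T[n] = 2·3^n + 2·2^n for all n ≥ 0.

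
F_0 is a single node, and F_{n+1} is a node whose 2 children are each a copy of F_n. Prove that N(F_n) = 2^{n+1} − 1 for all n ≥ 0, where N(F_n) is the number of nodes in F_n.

Base case: N(F_0) = 1, and 2^{0+1} − 1 = 1.
Assume N(F_j) = 2^{j+1} − 1.
Then N(F_{j+1}) = 1 + 2N(F_j) = 1 + 2(2^{j+1} − 1) = 2^{j+2} − 2 + 1 = 2^{j+2} − 1.
By induction, N(F_n) = 2^{n+1} − 1 for all n ≥ 0.

N(F_n) = 2^{n+1} − 1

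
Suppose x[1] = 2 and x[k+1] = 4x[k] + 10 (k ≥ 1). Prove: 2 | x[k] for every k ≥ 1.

Base case: x[1] = 2 = 2·1, so 2 | x[1].
Assume 2 | x[r], so x[r] = 2t for some integer t.
Then x[r+1] = 4x[r] + 10 = 4·(2t) + 10 = 2(4t + 5), so 2 | x[r+1].
This completes the inductive step, so 2 | x[k] for all k ≥ 1.

2 | x[k]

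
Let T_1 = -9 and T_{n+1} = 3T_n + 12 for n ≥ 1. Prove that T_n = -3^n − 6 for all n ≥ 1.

Base case: T_1 = -9, and -3^1 − 6 = -3 − 6 = -9.
Assume T_m = -3^m − 6 for some m ≥ 1.
Then T_{m+1} = 3T_m + 12 = 3·(-3^m − 6) + 12 = -3^{m+1} − 18 + 12 = -3^{m+1} − 6.
Hence T_n = -3^n − 6 for every n ≥ 1, by induction.

T_n = -3^n − 6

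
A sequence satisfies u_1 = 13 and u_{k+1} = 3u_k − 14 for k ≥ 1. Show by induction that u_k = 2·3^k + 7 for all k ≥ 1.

Base case: u_1 = 13, and 2·3^1 + 7 = 6 + 7 = 13.
Assume u_j = 2·3^j + 7 for some j ≥ 1.
Then u_{j+1} = 3u_j − 14 = 3·(2·3^j + 7) − 14 = 6·3^j + 21 − 14 = 2·3^{j+1} + 7.
So the formula holds for j+1, and by induction u_k = 2·3^k + 7 for all k ≥ 1.

u_k = 2·3^k + 7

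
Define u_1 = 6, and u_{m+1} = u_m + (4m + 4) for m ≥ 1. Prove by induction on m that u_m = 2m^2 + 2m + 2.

Base case: u_1 = 6, and 2·1^2 + 2·1 + 2 = 6.
Assume u_j = 2j^2 + 2j + 2.
Then u_{j+1} = u_j + (4j + 4) = (2j^2 + 2j + 2) + (4j + 4) = 2j^2 + 6j + 6,
and 2·(j+1)^2 + 2·(j+1) + 2 = 2j^2 + 6j + 6.
By induction, u_m = 2m^2 + 2m + 2 for all m ≥ 1.

u_m = 2m^2 + 2m + 2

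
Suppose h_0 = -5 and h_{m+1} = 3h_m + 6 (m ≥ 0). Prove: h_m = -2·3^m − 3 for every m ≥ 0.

Base case: h_0 = -5, and -2·3^0 − 3 = -2 − 3 = -5.
Assume h_r = -2·3^r − 3 for some r ≥ 0.
Then h_{r+1} = 3h_r + 6 = 3·(-2·3^r − 3) + 6 = -6·3^r − 9 + 6 = -2·3^{r+1} − 3.
So the formula holds for r+1, and by induction h_m = -2·3^m − 3 for all m ≥ 0.

h_m = -2·3^m − 3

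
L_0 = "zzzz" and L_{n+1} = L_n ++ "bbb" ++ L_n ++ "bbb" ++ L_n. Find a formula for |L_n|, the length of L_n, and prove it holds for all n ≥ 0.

Claim: |L_n| = 7·3^n − 3.

Base case: |L_0| = 4, and 7·3^0 − 3 = 4.
Assume |L_k| = 7·3^k − 3.
Then |L_{k+1}| = 3|L_k| + 6 = 3(7·3^k − 3) + 6 = 7·3^{k+1} − 9 + 6 = 7·3^{k+1} − 3.
This completes the inductive step, so |L_n| = 7·3^n − 3 for all n ≥ 0.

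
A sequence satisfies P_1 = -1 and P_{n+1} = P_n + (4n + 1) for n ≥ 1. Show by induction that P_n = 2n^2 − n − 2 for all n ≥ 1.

Base case: P_1 = -1, and 2·1^2 − 1 − 2 = -1.
Assume P_k = 2k^2 − k − 2.
Then P_{k+1} = P_k + (4k + 1) = (2k^2 − k − 2) + (4k + 1) = 2k^2 + 3k − 1,
and 2·(k+1)^2 − (k+1) − 2 = 2k^2 + 3k − 1.
By induction, P_n = 2n^2 − n − 2 for all n ≥ 1.

P_n = 2n^2 − n − 2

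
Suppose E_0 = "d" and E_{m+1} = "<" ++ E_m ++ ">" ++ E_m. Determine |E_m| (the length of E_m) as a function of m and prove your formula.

Claim: |E_m| = 3·2^m − 2.

Base case: |E_0| = 1, and 3·2^0 − 2 = 1.
Assume |E_k| = 3·2^k − 2.
Then |E_{k+1}| = 1 + |E_k| + 1 + |E_k| = 2|E_k| + 2 = 2(3·2^k − 2) + 2 = 3·2^{k+1} − 4 + 2 = 3·2^{k+1} − 2.
By induction, |E_m| = 3·2^m − 2 for all m ≥ 0.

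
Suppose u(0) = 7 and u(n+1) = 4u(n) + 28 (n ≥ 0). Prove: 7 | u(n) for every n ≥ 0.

Base case: u(0) = 7 = 7·1, so 7 | u(0).
Assume 7 | u(r), so u(r) = 7t for some integer t.
Then u(r+1) = 4u(r) + 28 = 4·(7t) + 28 = 7(4t + 4), so 7 | u(r+1).
By induction, 7 | u(n) for all n ≥ 0.

7 | u(n)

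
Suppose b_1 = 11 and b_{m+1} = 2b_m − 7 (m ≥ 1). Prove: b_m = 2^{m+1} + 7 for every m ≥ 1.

Base case: b_1 = 11, and 2^{1+1} + 7 = 4 + 7 = 11.
Assume b_r = 2^{r+1} + 7 for some r ≥ 1.
Then b_{r+1} = 2b_r − 7 = 2·(2^{r+1} + 7) − 7 = 2^{r+2} + 14 − 7 = 2^{r+2} + 7.
By induction, b_m = 2^{m+1} + 7 for all m ≥ 1.

b_m = 2^{m+1} + 7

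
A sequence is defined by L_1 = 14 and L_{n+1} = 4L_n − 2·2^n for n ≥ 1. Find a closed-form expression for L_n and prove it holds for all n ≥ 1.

Claim: L_n = 3·4^n + 2^n.

Base case: L_1 = 14, and 3·4^1 + 2^1 = 12 + 2 = 14.
Assume L_r = 3·4^r + 2^r for some r ≥ 1.
Then L_{r+1} = 4L_r − 2·2^r = 4·(3·4^r + 2^r) − 2·2^r = 3·4^{r+1} + 4·2^r − 2·2^r = 3·4^{r+1} + 2·2^r = 3·4^{r+1} + 2^{r+1}.
By induction, L_n = 3·4^n + 2^n for all n ≥ 1.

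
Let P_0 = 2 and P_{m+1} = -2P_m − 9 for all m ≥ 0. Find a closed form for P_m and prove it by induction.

Claim: P_m = 5·(-2)^m − 3.

Base case: P_0 = 2, and 5·(-2)^0 − 3 = 5 − 3 = 2.
Assume P_j = 5·(-2)^j − 3 for some j ≥ 0.
Then P_{j+1} = -2P_j − 9 = -2·(5·(-2)^j − 3) − 9 = -10·(-2)^j + 6 − 9 = 5·(-2)^{j+1} − 3.
Hence P_m = 5·(-2)^m − 3 for every m ≥ 0, by induction.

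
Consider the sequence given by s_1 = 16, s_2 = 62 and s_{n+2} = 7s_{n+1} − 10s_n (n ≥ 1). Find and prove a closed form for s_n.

Claim: s_n = 3·2^n + 2·5^n.

Base cases: s_1 = 16 and 3·2^1 + 2·5^1 = 16; s_2 = 62 and 3·2^2 + 2·5^2 = 62.
Assume s_j = 3·2^j + 2·5^j for all 1 ≤ j ≤ k, where k ≥ 2.
Then s_{k+1} = 7s_k − 10s_{k−1} = 7·(3·2^k + 2·5^k) − 10·(3·2^{k−1} + 2·5^{k−1}) = 3·(7·2 − 10)2^{k−1} + 2·(7·5 − 10)5^{k−1} = 12·2^{k−1} + 50·5^{k−1} = 3·2^{k+1} + 2·5^{k+1}.
Hence s_n = 3·2^n + 2·5^n for every n ≥ 1, by strong induction.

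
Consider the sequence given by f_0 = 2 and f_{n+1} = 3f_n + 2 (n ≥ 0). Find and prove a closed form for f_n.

Claim: f_n = 3^{n+1} − 1.

Base case: f_0 = 2, and 3^{0+1} − 1 = 3 − 1 = 2.
Assume f_j = 3^{j+1} − 1 for some j ≥ 0.
Then f_{j+1} = 3f_j + 2 = 3·(3^{j+1} − 1) + 2 = 3^{j+2} − 3 + 2 = 3^{j+2} − 1.
Hence f_n = 3^{n+1} − 1 for every n ≥ 0, by induction.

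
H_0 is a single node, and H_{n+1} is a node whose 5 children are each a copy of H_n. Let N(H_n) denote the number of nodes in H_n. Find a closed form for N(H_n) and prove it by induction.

Claim: N(H_n) = (5^{n+1} − 1)/4.

Base case: N(H_0) = 1, and (5^{0+1} − 1)/4 = 1.
Assume N(H_m) = (5^{m+1} − 1)/4.
Then N(H_{m+1}) = 1 + 5N(H_m) = 1 + 5·(5^{m+1} − 1)/4 = 1 + (5^{m+2} − 5)/4 = (4 + 5^{m+2} − 5)/4 = (5^{m+2} − 1)/4.
This completes the inductive step, so N(H_n) = (5^{n+1} − 1)/4 for all n ≥ 0.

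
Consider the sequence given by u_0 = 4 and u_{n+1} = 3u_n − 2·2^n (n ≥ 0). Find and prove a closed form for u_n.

Claim: u_n = 2·3^n + 2·2^n.

Base case: u_0 = 4, and 2·3^0 + 2·2^0 = 2 + 2 = 4.
Assume u_r = 2·3^r + 2·2^r for some r ≥ 0.
Then u_{r+1} = 3u_r − 2·2^r = 3·(2·3^r + 2·2^r) − 2·2^r = 2·3^{r+1} + 6·2^r − 2·2^r = 2·3^{r+1} + 4·2^r = 2·3^{r+1} + 2·2^{r+1}.
So the formula holds for r+1, and by induction u_n = 2·3^n + 2·2^n for all n ≥ 0.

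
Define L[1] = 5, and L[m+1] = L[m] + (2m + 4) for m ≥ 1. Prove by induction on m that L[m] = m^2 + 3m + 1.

Base case: L[1] = 5, and 1^2 + 3·1 + 1 = 5.
Assume L[k] = k^2 + 3k + 1.
Then L[k+1] = L[k] + (2k + 4) = (k^2 + 3k + 1) + (2k + 4) = k^2 + 5k + 5,
and (k+1)^2 + 3·(k+1) + 1 = k^2 + 5k + 5.
Hence L[m] = m^2 + 3m + 1 for every m ≥ 1, by induction.

L[m] = m^2 + 3m + 1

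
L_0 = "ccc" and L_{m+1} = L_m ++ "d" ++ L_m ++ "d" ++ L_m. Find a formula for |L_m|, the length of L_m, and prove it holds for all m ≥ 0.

Claim: |L_m| = 4·3^m − 1.

Base case: |L_0| = 3, and 4·3^0 − 1 = 3.
Assume |L_j| = 4·3^j − 1.
Then |L_{j+1}| = 3|L_j| + 2 = 3(4·3^j − 1) + 2 = 4·3^{j+1} − 3 + 2 = 4·3^{j+1} − 1.
This completes the inductive step, so |L_m| = 4·3^m − 1 for all m ≥ 0.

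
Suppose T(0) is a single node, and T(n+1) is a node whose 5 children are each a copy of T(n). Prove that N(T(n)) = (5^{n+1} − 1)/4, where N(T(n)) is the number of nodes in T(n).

Base case: N(T(0)) = 1, and (5^{0+1} − 1)/4 = 1.
Assume N(T(r)) = (5^{r+1} − 1)/4.
Then N(T(r+1)) = 1 + 5N(T(r)) = 1 + 5·(5^{r+1} − 1)/4 = 1 + (5^{r+2} − 5)/4 = (4 + 5^{r+2} − 5)/4 = (5^{r+2} − 1)/4.
This completes the inductive step, so N(T(n)) = (5^{n+1} − 1)/4 for all n ≥ 0.

N(T(n)) = (5^{n+1} − 1)/4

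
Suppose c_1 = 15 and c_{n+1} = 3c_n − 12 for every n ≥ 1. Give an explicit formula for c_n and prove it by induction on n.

Claim: c_n = 3^{n+1} + 6.

Base case: c_1 = 15, and 3^{1+1} + 6 = 9 + 6 = 15.
Assume c_k = 3^{k+1} + 6 for some k ≥ 1.
Then c_{k+1} = 3c_k − 12 = 3·(3^{k+1} + 6) − 12 = 3^{k+2} + 18 − 12 = 3^{k+2} + 6.
Hence c_n = 3^{n+1} + 6 for every n ≥ 1, by induction.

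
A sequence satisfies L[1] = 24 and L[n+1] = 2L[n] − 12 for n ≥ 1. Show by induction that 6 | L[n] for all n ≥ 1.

Base case: L[1] = 24 = 6·4, so 6 | L[1].
Assume 6 | L[k], so L[k] = 6t for some integer t.
Then L[k+1] = 2L[k] − 12 = 2·(6t) − 12 = 6(2t − 2), so 6 | L[k+1].
This completes the inductive step, so 6 | L[n] for all n ≥ 1.

6 | L[n]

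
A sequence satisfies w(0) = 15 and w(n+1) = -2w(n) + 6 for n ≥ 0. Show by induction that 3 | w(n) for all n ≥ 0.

Base case: w(0) = 15 = 3·5, so 3 | w(0).
Assume 3 | w(k), so w(k) = 3t for some integer t.
Then w(k+1) = -2w(k) + 6 = -2·(3t) + 6 = 3(-2t + 2), so 3 | w(k+1).
So the property holds for k+1, and by induction 3 | w(n) for all n ≥ 0.

3 | w(n)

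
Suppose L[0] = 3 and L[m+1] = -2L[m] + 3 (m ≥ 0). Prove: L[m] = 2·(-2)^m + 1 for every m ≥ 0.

Base case: L[0] = 3, and 2·(-2)^0 + 1 = 2 + 1 = 3.
Assume L[j] = 2·(-2)^j + 1 for some j ≥ 0.
Then L[j+1] = -2L[j] + 3 = -2·(2·(-2)^j + 1) + 3 = -4·(-2)^j − 2 + 3 = 2·(-2)^{j+1} + 1.
So the formula holds for j+1, and by induction L[m] = 2·(-2)^m + 1 for all m ≥ 0.

L[m] = 2·(-2)^m + 1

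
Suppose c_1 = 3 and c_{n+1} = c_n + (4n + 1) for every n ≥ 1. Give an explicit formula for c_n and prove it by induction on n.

Claim: c_n = 2n^2 − n + 2.

Base case: c_1 = 3, and 2·1^2 − 1 + 2 = 3.
Assume c_j = 2j^2 − j + 2.
Then c_{j+1} = c_j + (4j + 1) = (2j^2 − j + 2) + (4j + 1) = 2j^2 + 3j + 3,
and 2·(j+1)^2 − (j+1) + 2 = 2j^2 + 3j + 3.
This completes the inductive step, so c_n = 2n^2 − n + 2 for all n ≥ 1.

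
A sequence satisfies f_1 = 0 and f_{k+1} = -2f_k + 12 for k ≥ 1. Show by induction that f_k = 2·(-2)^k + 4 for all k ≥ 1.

Base case: f_1 = 0, and 2·(-2)^1 + 4 = -4 + 4 = 0.
Assume f_j = 2·(-2)^j + 4 for some j ≥ 1.
Then f_{j+1} = -2f_j + 12 = -2·(2·(-2)^j + 4) + 12 = -4·(-2)^j − 8 + 12 = 2·(-2)^{j+1} + 4.
Hence f_k = 2·(-2)^k + 4 for every k ≥ 1, by induction.

f_k = 2·(-2)^k + 4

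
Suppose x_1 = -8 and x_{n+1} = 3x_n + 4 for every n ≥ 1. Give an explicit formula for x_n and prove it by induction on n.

Claim: x_n = -2·3^n − 2.

Base case: x_1 = -8, and -2·3^1 − 2 = -6 − 2 = -8.
Assume x_m = -2·3^m − 2 for some m ≥ 1.
Then x_{m+1} = 3x_m + 4 = 3·(-2·3^m − 2) + 4 = -6·3^m − 6 + 4 = -2·3^{m+1} − 2.
So the formula holds for m+1, and by induction x_n = -2·3^n − 2 for all n ≥ 1.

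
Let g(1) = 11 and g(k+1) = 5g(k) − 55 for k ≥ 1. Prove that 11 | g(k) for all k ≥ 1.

Base case: g(1) = 11 = 11·1, so 11 | g(1).
Assume 11 | g(m), so g(m) = 11t for some integer t.
Then g(m+1) = 5g(m) − 55 = 5·(11t) − 55 = 11(5t − 5), so 11 | g(m+1).
By induction, 11 | g(k) for all k ≥ 1.

11 | g(k)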